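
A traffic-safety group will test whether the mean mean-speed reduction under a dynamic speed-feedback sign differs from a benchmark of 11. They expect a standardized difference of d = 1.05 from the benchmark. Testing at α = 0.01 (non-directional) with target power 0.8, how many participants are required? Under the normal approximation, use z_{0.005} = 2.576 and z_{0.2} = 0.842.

n = 11

For a one-sample test: n = ((z_{α/2} + z_β) / d)².
z_{α/2} + z_β = 2.576 + 0.842 = 3.418.
n = (3.418 / 1.05)² = 3.255² = 10.60.
Round up.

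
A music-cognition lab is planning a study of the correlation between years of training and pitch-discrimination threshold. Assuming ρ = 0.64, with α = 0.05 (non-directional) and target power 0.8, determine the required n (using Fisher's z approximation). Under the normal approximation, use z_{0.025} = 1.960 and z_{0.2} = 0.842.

n = 17

Fisher's z: C = ½·ln((1+r)/(1−r)) = ½·ln(4.5556) = 0.7582.
n = ((z_{α/2} + z_β)/C)² + 3.
(1.960 + 0.842) / 0.7582 = 2.802 / 0.7582 = 3.696.
n = 3.696² + 3 = 13.66 + 3 = 16.7.
Round up.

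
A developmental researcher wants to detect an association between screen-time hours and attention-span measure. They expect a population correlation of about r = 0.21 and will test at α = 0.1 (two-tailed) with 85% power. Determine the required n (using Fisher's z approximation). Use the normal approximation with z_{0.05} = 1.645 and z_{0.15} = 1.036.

Fisher's z: C = ½·ln((1+r)/(1−r)) = ½·ln(1.5316) = 0.2132.
n = ((z_{α/2} + z_β)/C)² + 3.
(1.645 + 1.036) / 0.2132 = 2.681 / 0.2132 = 12.575.
n = 12.575² + 3 = 158.13 + 3 = 161.1.
Round up.

n = 162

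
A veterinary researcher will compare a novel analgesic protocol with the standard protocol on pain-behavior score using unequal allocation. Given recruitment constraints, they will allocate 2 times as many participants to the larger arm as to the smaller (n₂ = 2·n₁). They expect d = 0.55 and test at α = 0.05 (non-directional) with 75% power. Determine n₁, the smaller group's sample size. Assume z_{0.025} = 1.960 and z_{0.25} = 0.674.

With allocation ratio k = n₂/n₁ = 2, Var(x̄₁−x̄₂) = σ²(1/n₁ + 1/(k·n₁)) = σ²·(k+1)/(k·n₁).
So n₁ = (1 + 1/k)·((z_{α/2} + z_β)/d)² = 1.500 × (2.634/0.55)².
n₁ = 1.500 × 22.94 = 34.4.
Round up: n₁ = 35, giving n₂ = 2 × 35 = 70.

n₁ = 35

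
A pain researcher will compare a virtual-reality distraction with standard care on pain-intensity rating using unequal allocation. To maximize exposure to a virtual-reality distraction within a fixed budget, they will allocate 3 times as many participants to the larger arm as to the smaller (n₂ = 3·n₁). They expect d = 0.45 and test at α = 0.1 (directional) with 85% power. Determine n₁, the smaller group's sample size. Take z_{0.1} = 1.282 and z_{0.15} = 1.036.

With allocation ratio k = n₂/n₁ = 3, Var(x̄₁−x̄₂) = σ²(1/n₁ + 1/(k·n₁)) = σ²·(k+1)/(k·n₁).
So n₁ = (1 + 1/k)·((z_{α} + z_β)/d)² = 1.333 × (2.318/0.45)².
n₁ = 1.333 × 26.53 = 35.4.
Round up: n₁ = 36, giving n₂ = 3 × 36 = 108.

n₁ = 36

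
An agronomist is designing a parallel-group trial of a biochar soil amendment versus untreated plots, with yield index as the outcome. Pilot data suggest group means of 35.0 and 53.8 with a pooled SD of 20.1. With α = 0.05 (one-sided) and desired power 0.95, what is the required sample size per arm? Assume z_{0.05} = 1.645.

Cohen's d = |M₁ − M₂| / SD_pooled = |35.0 − 53.8| / 20.1 = 18.8 / 20.1 = 0.935.
For two independent groups with equal n: n = 2·((z_{α} + z_β) / d)².
z_{α} + z_β = 1.645 + 1.645 = 3.290.
n = 2 × (3.290 / 0.935)² = 2 × 3.519² = 2 × 12.38 = 24.8.
Round up to the next whole participant.

n = 25 per group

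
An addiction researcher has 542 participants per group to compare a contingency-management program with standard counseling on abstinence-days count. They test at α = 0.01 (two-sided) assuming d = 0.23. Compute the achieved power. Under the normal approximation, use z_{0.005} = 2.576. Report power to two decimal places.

power ≈ 0.89

For two equal groups, power = Φ(d·√(n/2) − z_{α/2}).
d·√(n/2) = 0.23 × √(542/2) = 0.23 × 16.462 = 3.786.
z_β = 3.786 − 2.576 = 1.210.
Power = Φ(1.210) = 0.887.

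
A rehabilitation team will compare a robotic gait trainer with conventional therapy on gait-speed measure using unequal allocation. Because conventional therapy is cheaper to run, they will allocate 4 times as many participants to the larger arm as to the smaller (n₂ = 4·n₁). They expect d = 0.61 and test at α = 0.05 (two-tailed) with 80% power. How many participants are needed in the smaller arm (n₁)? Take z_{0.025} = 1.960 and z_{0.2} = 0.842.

With allocation ratio k = n₂/n₁ = 4, Var(x̄₁−x̄₂) = σ²(1/n₁ + 1/(k·n₁)) = σ²·(k+1)/(k·n₁).
So n₁ = (1 + 1/k)·((z_{α/2} + z_β)/d)² = 1.250 × (2.802/0.61)².
n₁ = 1.250 × 21.10 = 26.4.
Round up: n₁ = 27, giving n₂ = 4 × 27 = 108.

n₁ = 27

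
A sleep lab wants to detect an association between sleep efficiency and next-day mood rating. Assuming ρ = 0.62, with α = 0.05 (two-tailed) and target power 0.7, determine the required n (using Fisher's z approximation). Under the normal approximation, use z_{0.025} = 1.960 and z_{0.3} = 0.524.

n = 15

Fisher's z: C = ½·ln((1+r)/(1−r)) = ½·ln(4.2632) = 0.7250.
n = ((z_{α/2} + z_β)/C)² + 3.
(1.960 + 0.524) / 0.7250 = 2.484 / 0.7250 = 3.426.
n = 3.426² + 3 = 11.74 + 3 = 14.7.
Round up.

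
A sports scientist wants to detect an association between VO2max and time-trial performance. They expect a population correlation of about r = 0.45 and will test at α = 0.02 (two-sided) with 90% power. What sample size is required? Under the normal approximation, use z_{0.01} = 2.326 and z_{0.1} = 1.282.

Fisher's z: C = ½·ln((1+r)/(1−r)) = ½·ln(2.6364) = 0.4847.
n = ((z_{α/2} + z_β)/C)² + 3.
(2.326 + 1.282) / 0.4847 = 3.608 / 0.4847 = 7.444.
n = 7.444² + 3 = 55.41 + 3 = 58.4.
Round up.

n = 59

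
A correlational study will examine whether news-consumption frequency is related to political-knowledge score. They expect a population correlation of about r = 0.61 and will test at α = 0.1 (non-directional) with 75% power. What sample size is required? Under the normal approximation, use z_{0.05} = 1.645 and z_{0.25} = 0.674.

Fisher's z: C = ½·ln((1+r)/(1−r)) = ½·ln(4.1282) = 0.7089.
n = ((z_{α/2} + z_β)/C)² + 3.
(1.645 + 0.674) / 0.7089 = 2.319 / 0.7089 = 3.271.
n = 3.271² + 3 = 10.70 + 3 = 13.7.
Round up.

n = 14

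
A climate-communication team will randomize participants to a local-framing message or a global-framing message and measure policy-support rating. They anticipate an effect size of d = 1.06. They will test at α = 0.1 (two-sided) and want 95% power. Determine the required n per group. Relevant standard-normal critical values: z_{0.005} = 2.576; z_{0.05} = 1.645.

n = 20 per group

For two independent groups with equal n: n = 2·((z_{α/2} + z_β) / d)².
z_{α/2} + z_β = 1.645 + 1.645 = 3.290.
n = 2 × (3.290 / 1.06)² = 2 × 3.104² = 2 × 9.63 = 19.3.
Round up to the next whole participant.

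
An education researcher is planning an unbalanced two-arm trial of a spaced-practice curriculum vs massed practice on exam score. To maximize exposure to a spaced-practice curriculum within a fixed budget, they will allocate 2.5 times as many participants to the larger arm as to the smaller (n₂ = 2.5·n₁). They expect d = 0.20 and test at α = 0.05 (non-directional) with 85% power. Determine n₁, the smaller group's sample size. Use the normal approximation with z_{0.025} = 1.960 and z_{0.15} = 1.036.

With allocation ratio k = n₂/n₁ = 2.5, Var(x̄₁−x̄₂) = σ²(1/n₁ + 1/(k·n₁)) = σ²·(k+1)/(k·n₁).
So n₁ = (1 + 1/k)·((z_{α/2} + z_β)/d)² = 1.400 × (2.996/0.20)².
n₁ = 1.400 × 224.40 = 314.2.
Round up: n₁ = 315, giving n₂ = ⌈2.5 × 315⌉ = ⌈787.5⌉ = 788.

n₁ = 315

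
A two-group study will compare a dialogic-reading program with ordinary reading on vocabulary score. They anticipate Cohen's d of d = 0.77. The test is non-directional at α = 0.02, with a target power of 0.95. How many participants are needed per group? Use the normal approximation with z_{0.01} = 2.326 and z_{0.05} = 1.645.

For two independent groups with equal n: n = 2·((z_{α/2} + z_β) / d)².
z_{α/2} + z_β = 2.326 + 1.645 = 3.971.
n = 2 × (3.971 / 0.77)² = 2 × 5.157² = 2 × 26.60 = 53.2.
Round up to the next whole participant.

n = 54 per group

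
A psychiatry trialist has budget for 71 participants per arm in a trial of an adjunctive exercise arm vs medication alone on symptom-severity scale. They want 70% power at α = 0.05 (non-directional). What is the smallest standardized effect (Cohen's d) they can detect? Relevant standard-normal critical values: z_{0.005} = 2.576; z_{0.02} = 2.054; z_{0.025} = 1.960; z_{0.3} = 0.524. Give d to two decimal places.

d_min ≈ 0.42

For two independent groups of n = 71 each: d_min = (z_{α/2} + z_β)·√(2/n).
z-sum = 1.960 + 0.524 = 2.484.
d_min = 2.484 × √(2/71) = 2.484 × 0.1678 = 0.417.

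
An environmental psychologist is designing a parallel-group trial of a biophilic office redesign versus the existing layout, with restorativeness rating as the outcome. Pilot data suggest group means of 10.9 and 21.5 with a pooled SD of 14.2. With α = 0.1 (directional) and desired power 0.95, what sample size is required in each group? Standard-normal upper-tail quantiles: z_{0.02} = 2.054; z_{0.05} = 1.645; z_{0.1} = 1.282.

Cohen's d = |M₁ − M₂| / SD_pooled = |10.9 − 21.5| / 14.2 = 10.6 / 14.2 = 0.746.
For two independent groups with equal n: n = 2·((z_{α} + z_β) / d)².
z_{α} + z_β = 1.282 + 1.645 = 2.927.
n = 2 × (2.927 / 0.746)² = 2 × 3.924² = 2 × 15.39 = 30.8.
Round up to the next whole participant.

n = 31 per group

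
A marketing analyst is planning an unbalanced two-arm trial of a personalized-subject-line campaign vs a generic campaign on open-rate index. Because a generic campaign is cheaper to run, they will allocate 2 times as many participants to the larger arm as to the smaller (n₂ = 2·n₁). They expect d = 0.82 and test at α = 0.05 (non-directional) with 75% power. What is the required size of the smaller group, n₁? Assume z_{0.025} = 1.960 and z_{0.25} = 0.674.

n₁ = 16

With allocation ratio k = n₂/n₁ = 2, Var(x̄₁−x̄₂) = σ²(1/n₁ + 1/(k·n₁)) = σ²·(k+1)/(k·n₁).
So n₁ = (1 + 1/k)·((z_{α/2} + z_β)/d)² = 1.500 × (2.634/0.82)².
n₁ = 1.500 × 10.32 = 15.5.
Round up: n₁ = 16, giving n₂ = 2 × 16 = 32.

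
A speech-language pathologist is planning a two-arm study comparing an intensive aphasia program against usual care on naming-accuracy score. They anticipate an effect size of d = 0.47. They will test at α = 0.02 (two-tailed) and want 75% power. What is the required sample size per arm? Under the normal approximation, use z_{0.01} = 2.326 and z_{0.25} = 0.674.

n = 82 per group

For two independent groups with equal n: n = 2·((z_{α/2} + z_β) / d)².
z_{α/2} + z_β = 2.326 + 0.674 = 3.000.
n = 2 × (3.000 / 0.47)² = 2 × 6.383² = 2 × 40.74 = 81.5.
Round up to the next whole participant.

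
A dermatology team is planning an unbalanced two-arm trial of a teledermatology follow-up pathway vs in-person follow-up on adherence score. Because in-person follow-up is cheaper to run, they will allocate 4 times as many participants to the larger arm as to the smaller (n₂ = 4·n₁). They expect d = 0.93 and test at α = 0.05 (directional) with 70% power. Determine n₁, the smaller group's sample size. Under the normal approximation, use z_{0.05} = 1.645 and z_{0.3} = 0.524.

With allocation ratio k = n₂/n₁ = 4, Var(x̄₁−x̄₂) = σ²(1/n₁ + 1/(k·n₁)) = σ²·(k+1)/(k·n₁).
So n₁ = (1 + 1/k)·((z_{α} + z_β)/d)² = 1.250 × (2.169/0.93)².
n₁ = 1.250 × 5.44 = 6.8.
Round up: n₁ = 7, giving n₂ = 4 × 7 = 28.

n₁ = 7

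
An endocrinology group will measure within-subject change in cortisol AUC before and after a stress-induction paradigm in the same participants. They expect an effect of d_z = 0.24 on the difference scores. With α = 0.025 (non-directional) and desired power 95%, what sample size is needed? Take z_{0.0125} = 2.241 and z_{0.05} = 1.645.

n = 263 pairs

For a paired (one-sample on differences) test: n = ((z_{α/2} + z_β) / d)².
z_{α/2} + z_β = 2.241 + 1.645 = 3.886.
n = (3.886 / 0.24)² = 16.192² = 262.17.
Round up.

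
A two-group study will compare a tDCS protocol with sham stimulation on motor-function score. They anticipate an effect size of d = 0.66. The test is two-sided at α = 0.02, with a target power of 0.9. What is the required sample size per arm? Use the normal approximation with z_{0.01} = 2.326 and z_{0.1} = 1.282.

For two independent groups with equal n: n = 2·((z_{α/2} + z_β) / d)².
z_{α/2} + z_β = 2.326 + 1.282 = 3.608.
n = 2 × (3.608 / 0.66)² = 2 × 5.467² = 2 × 29.88 = 59.8.
Round up to the next whole participant.

n = 60 per group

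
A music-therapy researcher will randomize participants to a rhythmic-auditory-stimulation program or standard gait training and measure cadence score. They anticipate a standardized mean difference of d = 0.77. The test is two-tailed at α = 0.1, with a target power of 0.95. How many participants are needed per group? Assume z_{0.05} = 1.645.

For two independent groups with equal n: n = 2·((z_{α/2} + z_β) / d)².
z_{α/2} + z_β = 1.645 + 1.645 = 3.290.
n = 2 × (3.290 / 0.77)² = 2 × 4.273² = 2 × 18.26 = 36.5.
Round up to the next whole participant.

n = 37 per group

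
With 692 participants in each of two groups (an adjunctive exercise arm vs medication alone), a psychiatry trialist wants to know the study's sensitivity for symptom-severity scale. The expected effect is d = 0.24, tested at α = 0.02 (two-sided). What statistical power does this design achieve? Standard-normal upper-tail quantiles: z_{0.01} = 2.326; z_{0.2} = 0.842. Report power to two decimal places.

For two equal groups, power = Φ(d·√(n/2) − z_{α/2}).
d·√(n/2) = 0.24 × √(692/2) = 0.24 × 18.601 = 4.464.
z_β = 4.464 − 2.326 = 2.138.
Power = Φ(2.138) = 0.984.

power ≈ 0.98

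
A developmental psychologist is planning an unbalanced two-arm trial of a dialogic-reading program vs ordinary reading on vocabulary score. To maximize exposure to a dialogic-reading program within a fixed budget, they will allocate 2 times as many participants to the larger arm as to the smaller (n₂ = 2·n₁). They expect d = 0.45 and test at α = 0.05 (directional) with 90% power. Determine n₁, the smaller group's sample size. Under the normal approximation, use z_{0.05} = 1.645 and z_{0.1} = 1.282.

With allocation ratio k = n₂/n₁ = 2, Var(x̄₁−x̄₂) = σ²(1/n₁ + 1/(k·n₁)) = σ²·(k+1)/(k·n₁).
So n₁ = (1 + 1/k)·((z_{α} + z_β)/d)² = 1.500 × (2.927/0.45)².
n₁ = 1.500 × 42.31 = 63.5.
Round up: n₁ = 64, giving n₂ = 2 × 64 = 128.

n₁ = 64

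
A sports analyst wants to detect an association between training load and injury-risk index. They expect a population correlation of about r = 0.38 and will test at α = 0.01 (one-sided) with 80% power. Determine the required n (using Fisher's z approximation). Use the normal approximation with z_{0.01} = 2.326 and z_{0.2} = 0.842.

Fisher's z: C = ½·ln((1+r)/(1−r)) = ½·ln(2.2258) = 0.4001.
n = ((z_{α} + z_β)/C)² + 3.
(2.326 + 0.842) / 0.4001 = 3.168 / 0.4001 = 7.918.
n = 7.918² + 3 = 62.70 + 3 = 65.7.
Round up.

n = 66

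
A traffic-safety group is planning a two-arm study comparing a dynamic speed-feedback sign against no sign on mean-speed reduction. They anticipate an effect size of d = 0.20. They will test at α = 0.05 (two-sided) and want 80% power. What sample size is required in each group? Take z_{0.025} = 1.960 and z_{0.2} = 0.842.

n = 393 per group

For two independent groups with equal n: n = 2·((z_{α/2} + z_β) / d)².
z_{α/2} + z_β = 1.960 + 0.842 = 2.802.
n = 2 × (2.802 / 0.20)² = 2 × 14.010² = 2 × 196.28 = 392.6.
Round up to the next whole participant.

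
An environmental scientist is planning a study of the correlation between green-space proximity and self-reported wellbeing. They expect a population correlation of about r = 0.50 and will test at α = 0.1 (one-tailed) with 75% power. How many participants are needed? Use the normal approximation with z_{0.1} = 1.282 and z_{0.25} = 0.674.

Fisher's z: C = ½·ln((1+r)/(1−r)) = ½·ln(3.0000) = 0.5493.
n = ((z_{α} + z_β)/C)² + 3.
(1.282 + 0.674) / 0.5493 = 1.956 / 0.5493 = 3.561.
n = 3.561² + 3 = 12.68 + 3 = 15.7.
Round up.

n = 16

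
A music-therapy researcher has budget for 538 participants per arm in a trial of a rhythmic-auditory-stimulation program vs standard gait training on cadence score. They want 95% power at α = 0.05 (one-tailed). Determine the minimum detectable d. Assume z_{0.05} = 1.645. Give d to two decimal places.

d_min ≈ 0.20

For two independent groups of n = 538 each: d_min = (z_{α} + z_β)·√(2/n).
z-sum = 1.645 + 1.645 = 3.290.
d_min = 3.290 × √(2/538) = 3.290 × 0.0610 = 0.201.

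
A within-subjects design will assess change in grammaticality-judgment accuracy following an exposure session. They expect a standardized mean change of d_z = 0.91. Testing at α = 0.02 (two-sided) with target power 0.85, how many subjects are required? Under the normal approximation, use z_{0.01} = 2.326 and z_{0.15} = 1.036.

For a paired (one-sample on differences) test: n = ((z_{α/2} + z_β) / d)².
z_{α/2} + z_β = 2.326 + 1.036 = 3.362.
n = (3.362 / 0.91)² = 3.695² = 13.65.
Round up.

n = 14 pairs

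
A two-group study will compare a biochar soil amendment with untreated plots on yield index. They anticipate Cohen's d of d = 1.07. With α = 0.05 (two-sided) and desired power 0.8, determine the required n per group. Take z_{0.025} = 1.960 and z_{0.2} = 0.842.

For two independent groups with equal n: n = 2·((z_{α/2} + z_β) / d)².
z_{α/2} + z_β = 1.960 + 0.842 = 2.802.
n = 2 × (2.802 / 1.07)² = 2 × 2.619² = 2 × 6.86 = 13.7.
Round up to the next whole participant.

n = 14 per group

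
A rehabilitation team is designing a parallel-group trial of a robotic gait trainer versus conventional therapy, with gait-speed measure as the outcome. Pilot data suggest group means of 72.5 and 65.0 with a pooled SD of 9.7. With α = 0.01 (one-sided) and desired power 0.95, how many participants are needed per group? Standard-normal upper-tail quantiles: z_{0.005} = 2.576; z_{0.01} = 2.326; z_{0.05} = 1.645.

Cohen's d = |M₁ − M₂| / SD_pooled = |72.5 − 65.0| / 9.7 = 7.5 / 9.7 = 0.773.
For two independent groups with equal n: n = 2·((z_{α} + z_β) / d)².
z_{α} + z_β = 2.326 + 1.645 = 3.971.
n = 2 × (3.971 / 0.773)² = 2 × 5.137² = 2 × 26.39 = 52.8.
Round up to the next whole participant.

n = 53 per group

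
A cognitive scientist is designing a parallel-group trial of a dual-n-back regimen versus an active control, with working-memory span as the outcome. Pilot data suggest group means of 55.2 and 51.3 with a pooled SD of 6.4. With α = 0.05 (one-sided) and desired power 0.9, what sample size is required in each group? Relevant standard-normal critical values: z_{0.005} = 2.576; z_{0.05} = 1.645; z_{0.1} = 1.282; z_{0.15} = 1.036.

Cohen's d = |M₁ − M₂| / SD_pooled = |55.2 − 51.3| / 6.4 = 3.9 / 6.4 = 0.609.
For two independent groups with equal n: n = 2·((z_{α} + z_β) / d)².
z_{α} + z_β = 1.645 + 1.282 = 2.927.
n = 2 × (2.927 / 0.609)² = 2 × 4.806² = 2 × 23.10 = 46.2.
Round up to the next whole participant.

n = 47 per group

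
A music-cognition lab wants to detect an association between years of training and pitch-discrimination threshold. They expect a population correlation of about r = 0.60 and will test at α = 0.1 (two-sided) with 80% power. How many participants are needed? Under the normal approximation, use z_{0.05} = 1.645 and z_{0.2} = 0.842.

n = 16

Fisher's z: C = ½·ln((1+r)/(1−r)) = ½·ln(4.0000) = 0.6931.
n = ((z_{α/2} + z_β)/C)² + 3.
(1.645 + 0.842) / 0.6931 = 2.487 / 0.6931 = 3.588.
n = 3.588² + 3 = 12.88 + 3 = 15.9.
Round up.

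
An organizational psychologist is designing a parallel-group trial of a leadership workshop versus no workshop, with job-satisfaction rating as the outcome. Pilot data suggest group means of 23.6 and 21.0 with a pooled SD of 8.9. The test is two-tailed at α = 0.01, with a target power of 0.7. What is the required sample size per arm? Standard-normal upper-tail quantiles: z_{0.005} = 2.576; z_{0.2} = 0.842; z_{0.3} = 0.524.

Cohen's d = |M₁ − M₂| / SD_pooled = |23.6 − 21.0| / 8.9 = 2.6 / 8.9 = 0.292.
For two independent groups with equal n: n = 2·((z_{α/2} + z_β) / d)².
z_{α/2} + z_β = 2.576 + 0.524 = 3.100.
n = 2 × (3.100 / 0.292)² = 2 × 10.616² = 2 × 112.71 = 225.4.
Round up to the next whole participant.

n = 226 per group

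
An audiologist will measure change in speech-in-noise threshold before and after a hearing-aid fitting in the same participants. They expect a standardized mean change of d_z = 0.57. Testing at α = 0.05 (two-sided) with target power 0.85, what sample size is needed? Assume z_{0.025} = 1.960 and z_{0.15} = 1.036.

n = 28 pairs

For a paired (one-sample on differences) test: n = ((z_{α/2} + z_β) / d)².
z_{α/2} + z_β = 1.960 + 1.036 = 2.996.
n = (2.996 / 0.57)² = 5.256² = 27.63.
Round up.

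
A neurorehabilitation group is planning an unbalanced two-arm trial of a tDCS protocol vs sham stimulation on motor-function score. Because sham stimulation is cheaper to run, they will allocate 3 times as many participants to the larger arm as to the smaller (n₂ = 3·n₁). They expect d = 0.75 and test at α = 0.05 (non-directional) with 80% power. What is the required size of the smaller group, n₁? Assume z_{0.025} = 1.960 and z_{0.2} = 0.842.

n₁ = 19

With allocation ratio k = n₂/n₁ = 3, Var(x̄₁−x̄₂) = σ²(1/n₁ + 1/(k·n₁)) = σ²·(k+1)/(k·n₁).
So n₁ = (1 + 1/k)·((z_{α/2} + z_β)/d)² = 1.333 × (2.802/0.75)².
n₁ = 1.333 × 13.96 = 18.6.
Round up: n₁ = 19, giving n₂ = 3 × 19 = 57.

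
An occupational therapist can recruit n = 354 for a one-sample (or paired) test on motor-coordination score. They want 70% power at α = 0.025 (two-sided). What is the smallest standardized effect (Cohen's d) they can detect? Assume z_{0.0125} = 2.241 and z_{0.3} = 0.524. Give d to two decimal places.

d_min ≈ 0.15

For a single sample (or paired design) of n = 354: d_min = (z_{α/2} + z_β)/√n.
z-sum = 2.241 + 0.524 = 2.765.
d_min = 2.765 / √354 = 2.765 / 18.815 = 0.147.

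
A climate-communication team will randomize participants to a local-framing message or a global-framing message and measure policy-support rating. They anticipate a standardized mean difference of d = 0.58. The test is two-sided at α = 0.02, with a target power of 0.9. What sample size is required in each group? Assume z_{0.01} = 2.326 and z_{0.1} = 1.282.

n = 78 per group

For two independent groups with equal n: n = 2·((z_{α/2} + z_β) / d)².
z_{α/2} + z_β = 2.326 + 1.282 = 3.608.
n = 2 × (3.608 / 0.58)² = 2 × 6.221² = 2 × 38.70 = 77.4.
Round up to the next whole participant.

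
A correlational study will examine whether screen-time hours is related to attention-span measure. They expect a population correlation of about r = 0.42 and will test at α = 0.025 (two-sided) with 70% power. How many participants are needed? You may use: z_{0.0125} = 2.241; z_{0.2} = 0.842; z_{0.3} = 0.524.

n = 42

Fisher's z: C = ½·ln((1+r)/(1−r)) = ½·ln(2.4483) = 0.4477.
n = ((z_{α/2} + z_β)/C)² + 3.
(2.241 + 0.524) / 0.4477 = 2.765 / 0.4477 = 6.176.
n = 6.176² + 3 = 38.14 + 3 = 41.1.
Round up.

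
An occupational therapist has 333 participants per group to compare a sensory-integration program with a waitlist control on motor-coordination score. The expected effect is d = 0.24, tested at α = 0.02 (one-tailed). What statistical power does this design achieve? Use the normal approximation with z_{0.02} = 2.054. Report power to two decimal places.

power ≈ 0.85

For two equal groups, power = Φ(d·√(n/2) − z_{α}).
d·√(n/2) = 0.24 × √(333/2) = 0.24 × 12.903 = 3.097.
z_β = 3.097 − 2.054 = 1.043.
Power = Φ(1.043) = 0.851.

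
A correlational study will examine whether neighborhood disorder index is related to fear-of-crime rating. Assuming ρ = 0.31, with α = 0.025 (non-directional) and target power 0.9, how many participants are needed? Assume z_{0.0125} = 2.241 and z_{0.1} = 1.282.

n = 124

Fisher's z: C = ½·ln((1+r)/(1−r)) = ½·ln(1.8986) = 0.3205.
n = ((z_{α/2} + z_β)/C)² + 3.
(2.241 + 1.282) / 0.3205 = 3.523 / 0.3205 = 10.992.
n = 10.992² + 3 = 120.83 + 3 = 123.8.
Round up.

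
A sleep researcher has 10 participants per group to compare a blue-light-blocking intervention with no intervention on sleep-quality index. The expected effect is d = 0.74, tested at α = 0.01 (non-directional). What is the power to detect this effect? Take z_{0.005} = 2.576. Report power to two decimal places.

For two equal groups, power = Φ(d·√(n/2) − z_{α/2}).
d·√(n/2) = 0.74 × √(10/2) = 0.74 × 2.236 = 1.655.
z_β = 1.655 − 2.576 = -0.921.
Power = Φ(-0.921) = 0.178.

power ≈ 0.18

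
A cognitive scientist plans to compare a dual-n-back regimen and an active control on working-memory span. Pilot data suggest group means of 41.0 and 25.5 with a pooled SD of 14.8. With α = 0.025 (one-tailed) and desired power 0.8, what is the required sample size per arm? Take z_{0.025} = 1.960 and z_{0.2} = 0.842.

Cohen's d = |M₁ − M₂| / SD_pooled = |41.0 − 25.5| / 14.8 = 15.5 / 14.8 = 1.047.
For two independent groups with equal n: n = 2·((z_{α} + z_β) / d)².
z_{α} + z_β = 1.960 + 0.842 = 2.802.
n = 2 × (2.802 / 1.047)² = 2 × 2.676² = 2 × 7.16 = 14.3.
Round up to the next whole participant.

n = 15 per group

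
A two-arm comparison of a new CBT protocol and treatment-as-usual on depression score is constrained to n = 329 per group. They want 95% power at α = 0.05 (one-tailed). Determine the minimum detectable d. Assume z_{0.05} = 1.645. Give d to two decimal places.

d_min ≈ 0.26

For two independent groups of n = 329 each: d_min = (z_{α} + z_β)·√(2/n).
z-sum = 1.645 + 1.645 = 3.290.
d_min = 3.290 × √(2/329) = 3.290 × 0.0780 = 0.257.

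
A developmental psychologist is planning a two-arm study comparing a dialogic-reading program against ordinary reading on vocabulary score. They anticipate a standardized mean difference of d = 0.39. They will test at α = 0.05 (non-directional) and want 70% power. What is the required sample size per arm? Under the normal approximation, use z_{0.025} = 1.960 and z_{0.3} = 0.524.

For two independent groups with equal n: n = 2·((z_{α/2} + z_β) / d)².
z_{α/2} + z_β = 1.960 + 0.524 = 2.484.
n = 2 × (2.484 / 0.39)² = 2 × 6.369² = 2 × 40.57 = 81.1.
Round up to the next whole participant.

n = 82 per group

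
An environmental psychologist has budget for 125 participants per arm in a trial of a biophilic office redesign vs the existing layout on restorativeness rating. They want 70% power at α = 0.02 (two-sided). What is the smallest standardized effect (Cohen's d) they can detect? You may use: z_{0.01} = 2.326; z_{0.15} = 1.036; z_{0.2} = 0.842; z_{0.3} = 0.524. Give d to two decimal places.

For two independent groups of n = 125 each: d_min = (z_{α/2} + z_β)·√(2/n).
z-sum = 2.326 + 0.524 = 2.850.
d_min = 2.850 × √(2/125) = 2.850 × 0.1265 = 0.360.

d_min ≈ 0.36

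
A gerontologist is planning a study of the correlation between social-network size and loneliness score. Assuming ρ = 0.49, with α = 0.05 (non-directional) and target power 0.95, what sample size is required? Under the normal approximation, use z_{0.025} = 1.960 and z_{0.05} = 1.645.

Fisher's z: C = ½·ln((1+r)/(1−r)) = ½·ln(2.9216) = 0.5361.
n = ((z_{α/2} + z_β)/C)² + 3.
(1.960 + 1.645) / 0.5361 = 3.605 / 0.5361 = 6.724.
n = 6.724² + 3 = 45.22 + 3 = 48.2.
Round up.

n = 49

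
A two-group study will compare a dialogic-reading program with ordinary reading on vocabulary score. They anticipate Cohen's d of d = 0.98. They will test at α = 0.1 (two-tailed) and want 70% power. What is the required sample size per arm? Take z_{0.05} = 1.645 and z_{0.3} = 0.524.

For two independent groups with equal n: n = 2·((z_{α/2} + z_β) / d)².
z_{α/2} + z_β = 1.645 + 0.524 = 2.169.
n = 2 × (2.169 / 0.98)² = 2 × 2.213² = 2 × 4.90 = 9.8.
Round up to the next whole participant.

n = 10 per group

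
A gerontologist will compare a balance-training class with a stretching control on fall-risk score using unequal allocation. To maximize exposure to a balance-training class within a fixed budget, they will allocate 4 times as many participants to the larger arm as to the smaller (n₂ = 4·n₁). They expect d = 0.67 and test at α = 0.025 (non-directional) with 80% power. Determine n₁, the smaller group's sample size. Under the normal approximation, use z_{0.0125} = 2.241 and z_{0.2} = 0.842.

With allocation ratio k = n₂/n₁ = 4, Var(x̄₁−x̄₂) = σ²(1/n₁ + 1/(k·n₁)) = σ²·(k+1)/(k·n₁).
So n₁ = (1 + 1/k)·((z_{α/2} + z_β)/d)² = 1.250 × (3.083/0.67)².
n₁ = 1.250 × 21.17 = 26.5.
Round up: n₁ = 27, giving n₂ = 4 × 27 = 108.

n₁ = 27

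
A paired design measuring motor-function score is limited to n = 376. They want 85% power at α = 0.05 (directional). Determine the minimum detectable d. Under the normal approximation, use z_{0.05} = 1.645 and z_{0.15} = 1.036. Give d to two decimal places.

d_min ≈ 0.14

For a single sample (or paired design) of n = 376: d_min = (z_{α} + z_β)/√n.
z-sum = 1.645 + 1.036 = 2.681.
d_min = 2.681 / √376 = 2.681 / 19.391 = 0.138.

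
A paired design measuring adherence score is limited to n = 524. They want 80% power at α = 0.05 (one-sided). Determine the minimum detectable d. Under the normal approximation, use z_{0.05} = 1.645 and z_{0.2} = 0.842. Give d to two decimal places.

For a single sample (or paired design) of n = 524: d_min = (z_{α} + z_β)/√n.
z-sum = 1.645 + 0.842 = 2.487.
d_min = 2.487 / √524 = 2.487 / 22.891 = 0.109.

d_min ≈ 0.11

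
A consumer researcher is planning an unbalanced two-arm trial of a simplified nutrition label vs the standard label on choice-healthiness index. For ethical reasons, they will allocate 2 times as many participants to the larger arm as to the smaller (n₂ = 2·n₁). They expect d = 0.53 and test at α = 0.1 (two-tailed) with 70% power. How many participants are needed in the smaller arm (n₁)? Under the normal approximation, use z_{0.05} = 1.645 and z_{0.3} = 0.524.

With allocation ratio k = n₂/n₁ = 2, Var(x̄₁−x̄₂) = σ²(1/n₁ + 1/(k·n₁)) = σ²·(k+1)/(k·n₁).
So n₁ = (1 + 1/k)·((z_{α/2} + z_β)/d)² = 1.500 × (2.169/0.53)².
n₁ = 1.500 × 16.75 = 25.1.
Round up: n₁ = 26, giving n₂ = 2 × 26 = 52.

n₁ = 26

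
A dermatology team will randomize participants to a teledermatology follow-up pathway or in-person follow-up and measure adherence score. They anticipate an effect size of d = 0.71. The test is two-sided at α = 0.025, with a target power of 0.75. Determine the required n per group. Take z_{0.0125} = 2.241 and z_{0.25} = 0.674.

For two independent groups with equal n: n = 2·((z_{α/2} + z_β) / d)².
z_{α/2} + z_β = 2.241 + 0.674 = 2.915.
n = 2 × (2.915 / 0.71)² = 2 × 4.106² = 2 × 16.86 = 33.7.
Round up to the next whole participant.

n = 34 per group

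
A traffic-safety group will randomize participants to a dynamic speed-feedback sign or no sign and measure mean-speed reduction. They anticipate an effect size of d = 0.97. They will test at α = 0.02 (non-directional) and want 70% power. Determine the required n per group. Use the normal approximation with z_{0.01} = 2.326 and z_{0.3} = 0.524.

For two independent groups with equal n: n = 2·((z_{α/2} + z_β) / d)².
z_{α/2} + z_β = 2.326 + 0.524 = 2.850.
n = 2 × (2.850 / 0.97)² = 2 × 2.938² = 2 × 8.63 = 17.3.
Round up to the next whole participant.

n = 18 per group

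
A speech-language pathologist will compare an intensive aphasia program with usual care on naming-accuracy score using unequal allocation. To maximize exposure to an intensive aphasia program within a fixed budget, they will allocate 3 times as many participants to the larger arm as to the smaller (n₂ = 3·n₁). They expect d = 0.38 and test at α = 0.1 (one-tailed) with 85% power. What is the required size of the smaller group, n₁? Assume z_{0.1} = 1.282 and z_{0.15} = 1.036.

With allocation ratio k = n₂/n₁ = 3, Var(x̄₁−x̄₂) = σ²(1/n₁ + 1/(k·n₁)) = σ²·(k+1)/(k·n₁).
So n₁ = (1 + 1/k)·((z_{α} + z_β)/d)² = 1.333 × (2.318/0.38)².
n₁ = 1.333 × 37.21 = 49.6.
Round up: n₁ = 50, giving n₂ = 3 × 50 = 150.

n₁ = 50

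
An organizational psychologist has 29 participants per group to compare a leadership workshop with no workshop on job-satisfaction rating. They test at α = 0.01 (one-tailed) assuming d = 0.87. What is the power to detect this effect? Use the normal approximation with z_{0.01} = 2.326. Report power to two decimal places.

For two equal groups, power = Φ(d·√(n/2) − z_{α}).
d·√(n/2) = 0.87 × √(29/2) = 0.87 × 3.808 = 3.313.
z_β = 3.313 − 2.326 = 0.987.
Power = Φ(0.987) = 0.838.

power ≈ 0.84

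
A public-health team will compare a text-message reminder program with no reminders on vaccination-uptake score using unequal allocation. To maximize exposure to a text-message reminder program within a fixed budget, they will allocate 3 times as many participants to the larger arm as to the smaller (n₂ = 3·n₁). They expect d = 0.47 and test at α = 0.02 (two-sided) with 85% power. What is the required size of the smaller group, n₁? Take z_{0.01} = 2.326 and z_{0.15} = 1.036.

n₁ = 69

With allocation ratio k = n₂/n₁ = 3, Var(x̄₁−x̄₂) = σ²(1/n₁ + 1/(k·n₁)) = σ²·(k+1)/(k·n₁).
So n₁ = (1 + 1/k)·((z_{α/2} + z_β)/d)² = 1.333 × (3.362/0.47)².
n₁ = 1.333 × 51.17 = 68.2.
Round up: n₁ = 69, giving n₂ = 3 × 69 = 207.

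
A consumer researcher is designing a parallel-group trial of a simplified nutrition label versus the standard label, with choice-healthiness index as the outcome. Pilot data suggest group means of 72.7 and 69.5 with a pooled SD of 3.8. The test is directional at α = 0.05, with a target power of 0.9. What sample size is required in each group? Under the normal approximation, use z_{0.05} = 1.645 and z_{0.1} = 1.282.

n = 25 per group

Cohen's d = |M₁ − M₂| / SD_pooled = |72.7 − 69.5| / 3.8 = 3.2 / 3.8 = 0.842.
For two independent groups with equal n: n = 2·((z_{α} + z_β) / d)².
z_{α} + z_β = 1.645 + 1.282 = 2.927.
n = 2 × (2.927 / 0.842)² = 2 × 3.476² = 2 × 12.08 = 24.2.
Round up to the next whole participant.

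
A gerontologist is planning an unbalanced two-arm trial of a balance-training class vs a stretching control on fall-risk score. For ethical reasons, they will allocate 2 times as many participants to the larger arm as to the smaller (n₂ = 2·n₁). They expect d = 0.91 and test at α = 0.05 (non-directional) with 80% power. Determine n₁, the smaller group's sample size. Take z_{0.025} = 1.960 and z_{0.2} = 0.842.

With allocation ratio k = n₂/n₁ = 2, Var(x̄₁−x̄₂) = σ²(1/n₁ + 1/(k·n₁)) = σ²·(k+1)/(k·n₁).
So n₁ = (1 + 1/k)·((z_{α/2} + z_β)/d)² = 1.500 × (2.802/0.91)².
n₁ = 1.500 × 9.48 = 14.2.
Round up: n₁ = 15, giving n₂ = 2 × 15 = 30.

n₁ = 15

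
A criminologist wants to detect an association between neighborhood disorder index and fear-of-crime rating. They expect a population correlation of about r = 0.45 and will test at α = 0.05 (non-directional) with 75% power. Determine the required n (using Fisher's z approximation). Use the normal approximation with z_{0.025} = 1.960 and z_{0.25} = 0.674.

Fisher's z: C = ½·ln((1+r)/(1−r)) = ½·ln(2.6364) = 0.4847.
n = ((z_{α/2} + z_β)/C)² + 3.
(1.960 + 0.674) / 0.4847 = 2.634 / 0.4847 = 5.434.
n = 5.434² + 3 = 29.53 + 3 = 32.5.
Round up.

n = 33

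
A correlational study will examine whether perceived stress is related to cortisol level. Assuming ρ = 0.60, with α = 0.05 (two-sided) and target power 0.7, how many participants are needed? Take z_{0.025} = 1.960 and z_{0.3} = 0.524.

Fisher's z: C = ½·ln((1+r)/(1−r)) = ½·ln(4.0000) = 0.6931.
n = ((z_{α/2} + z_β)/C)² + 3.
(1.960 + 0.524) / 0.6931 = 2.484 / 0.6931 = 3.584.
n = 3.584² + 3 = 12.84 + 3 = 15.8.
Round up.

n = 16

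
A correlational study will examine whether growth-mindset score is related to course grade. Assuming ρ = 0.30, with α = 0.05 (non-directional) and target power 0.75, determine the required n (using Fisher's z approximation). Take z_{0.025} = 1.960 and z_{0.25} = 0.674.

n = 76

Fisher's z: C = ½·ln((1+r)/(1−r)) = ½·ln(1.8571) = 0.3095.
n = ((z_{α/2} + z_β)/C)² + 3.
(1.960 + 0.674) / 0.3095 = 2.634 / 0.3095 = 8.511.
n = 8.511² + 3 = 72.43 + 3 = 75.4.
Round up.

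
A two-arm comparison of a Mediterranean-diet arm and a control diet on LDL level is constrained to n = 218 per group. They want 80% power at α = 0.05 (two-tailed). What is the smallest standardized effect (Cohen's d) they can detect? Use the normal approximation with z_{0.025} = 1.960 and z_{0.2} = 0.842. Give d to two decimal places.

For two independent groups of n = 218 each: d_min = (z_{α/2} + z_β)·√(2/n).
z-sum = 1.960 + 0.842 = 2.802.
d_min = 2.802 × √(2/218) = 2.802 × 0.0958 = 0.268.

d_min ≈ 0.27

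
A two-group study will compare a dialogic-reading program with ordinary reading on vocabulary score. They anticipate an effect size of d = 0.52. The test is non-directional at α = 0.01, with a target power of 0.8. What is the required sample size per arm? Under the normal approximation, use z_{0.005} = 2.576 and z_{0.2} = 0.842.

n = 87 per group

For two independent groups with equal n: n = 2·((z_{α/2} + z_β) / d)².
z_{α/2} + z_β = 2.576 + 0.842 = 3.418.
n = 2 × (3.418 / 0.52)² = 2 × 6.573² = 2 × 43.21 = 86.4.
Round up to the next whole participant.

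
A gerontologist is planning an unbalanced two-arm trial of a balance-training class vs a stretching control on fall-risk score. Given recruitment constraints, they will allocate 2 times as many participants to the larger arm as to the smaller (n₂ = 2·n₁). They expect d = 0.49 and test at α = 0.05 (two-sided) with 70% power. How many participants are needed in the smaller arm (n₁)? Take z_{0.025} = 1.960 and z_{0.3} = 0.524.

n₁ = 39

With allocation ratio k = n₂/n₁ = 2, Var(x̄₁−x̄₂) = σ²(1/n₁ + 1/(k·n₁)) = σ²·(k+1)/(k·n₁).
So n₁ = (1 + 1/k)·((z_{α/2} + z_β)/d)² = 1.500 × (2.484/0.49)².
n₁ = 1.500 × 25.70 = 38.5.
Round up: n₁ = 39, giving n₂ = 2 × 39 = 78.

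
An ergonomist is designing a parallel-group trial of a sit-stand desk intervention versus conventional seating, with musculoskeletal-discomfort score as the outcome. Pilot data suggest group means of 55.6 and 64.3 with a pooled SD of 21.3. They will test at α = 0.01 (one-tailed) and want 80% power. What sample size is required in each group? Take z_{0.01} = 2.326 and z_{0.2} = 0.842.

n = 121 per group

Cohen's d = |M₁ − M₂| / SD_pooled = |55.6 − 64.3| / 21.3 = 8.7 / 21.3 = 0.408.
For two independent groups with equal n: n = 2·((z_{α} + z_β) / d)².
z_{α} + z_β = 2.326 + 0.842 = 3.168.
n = 2 × (3.168 / 0.408)² = 2 × 7.765² = 2 × 60.29 = 120.6.
Round up to the next whole participant.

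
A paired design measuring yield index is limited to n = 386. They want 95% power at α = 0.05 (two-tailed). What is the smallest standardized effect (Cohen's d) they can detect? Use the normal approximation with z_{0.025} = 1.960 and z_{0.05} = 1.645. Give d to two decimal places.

d_min ≈ 0.18

For a single sample (or paired design) of n = 386: d_min = (z_{α/2} + z_β)/√n.
z-sum = 1.960 + 1.645 = 3.605.
d_min = 3.605 / √386 = 3.605 / 19.647 = 0.183.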